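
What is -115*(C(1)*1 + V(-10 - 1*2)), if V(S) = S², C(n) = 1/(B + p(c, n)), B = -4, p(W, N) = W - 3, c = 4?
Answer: -49565/3 ≈ -16522.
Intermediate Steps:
p(W, N) = -3 + W
C(n) = -⅓ (C(n) = 1/(-4 + (-3 + 4)) = 1/(-4 + 1) = 1/(-3) = -⅓)
-115*(C(1)*1 + V(-10 - 1*2)) = -115*(-⅓*1 + (-10 - 1*2)²) = -115*(-⅓ + (-10 - 2)²) = -115*(-⅓ + (-12)²) = -115*(-⅓ + 144) = -115*431/3 = -49565/3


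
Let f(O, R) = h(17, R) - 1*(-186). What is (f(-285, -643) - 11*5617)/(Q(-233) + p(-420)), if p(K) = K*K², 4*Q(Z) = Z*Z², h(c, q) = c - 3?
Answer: 246348/309001337 ≈ 0.00079724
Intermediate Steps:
h(c, q) = -3 + c
Q(Z) = Z³/4 (Q(Z) = (Z*Z²)/4 = Z³/4)
f(O, R) = 200 (f(O, R) = (-3 + 17) - 1*(-186) = 14 + 186 = 200)
p(K) = K³
(f(-285, -643) - 11*5617)/(Q(-233) + p(-420)) = (200 - 11*5617)/((¼)*(-233)³ + (-420)³) = (200 - 61787)/((¼)*(-12649337) - 74088000) = -61587/(-12649337/4 - 74088000) = -61587/(-309001337/4) = -61587*(-4/309001337) = 246348/309001337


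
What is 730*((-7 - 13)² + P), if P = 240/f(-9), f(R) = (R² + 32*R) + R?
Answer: 2620700/9 ≈ 2.9119e+5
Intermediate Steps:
f(R) = R² + 33*R
P = -10/9 (P = 240/((-9*(33 - 9))) = 240/((-9*24)) = 240/(-216) = 240*(-1/216) = -10/9 ≈ -1.1111)
730*((-7 - 13)² + P) = 730*((-7 - 13)² - 10/9) = 730*((-20)² - 10/9) = 730*(400 - 10/9) = 730*(3590/9) = 2620700/9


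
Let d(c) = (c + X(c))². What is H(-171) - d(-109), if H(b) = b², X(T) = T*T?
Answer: -138550743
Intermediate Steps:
X(T) = T²
d(c) = (c + c²)²
H(-171) - d(-109) = (-171)² - (-109)²*(1 - 109)² = 29241 - 11881*(-108)² = 29241 - 11881*11664 = 29241 - 1*138579984 = 29241 - 138579984 = -138550743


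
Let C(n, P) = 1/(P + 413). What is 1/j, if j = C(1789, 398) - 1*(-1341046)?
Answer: 811/1087588307 ≈ 7.4569e-7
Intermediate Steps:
C(n, P) = 1/(413 + P)
j = 1087588307/811 (j = 1/(413 + 398) - 1*(-1341046) = 1/811 + 1341046 = 1087588307/811 ≈ 1.3410e+6)
1/j = 1/(1087588307/811) = 811/1087588307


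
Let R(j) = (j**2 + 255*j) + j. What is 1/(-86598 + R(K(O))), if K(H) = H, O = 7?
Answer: -1/84757 ≈ -1.1798e-5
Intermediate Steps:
R(j) = j**2 + 256*j
1/(-86598 + R(K(O))) = 1/(-86598 + 7*(256 + 7)) = 1/(-86598 + 7*263) = 1/(-86598 + 1841) = 1/(-84757) = -1/84757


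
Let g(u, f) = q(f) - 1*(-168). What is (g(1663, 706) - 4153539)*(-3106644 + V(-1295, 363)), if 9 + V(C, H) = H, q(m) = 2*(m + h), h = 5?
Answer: 12897157659210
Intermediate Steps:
q(m) = 10 + 2*m (q(m) = 2*(m + 5) = 2*(5 + m) = 10 + 2*m)
V(C, H) = -9 + H
g(u, f) = 178 + 2*f (g(u, f) = (10 + 2*f) - 1*(-168) = (10 + 2*f) + 168 = 178 + 2*f)
(g(1663, 706) - 4153539)*(-3106644 + V(-1295, 363)) = ((178 + 2*706) - 4153539)*(-3106644 + (-9 + 363)) = ((178 + 1412) - 4153539)*(-3106644 + 354) = (1590 - 4153539)*(-3106290) = -4151949*(-3106290) = 12897157659210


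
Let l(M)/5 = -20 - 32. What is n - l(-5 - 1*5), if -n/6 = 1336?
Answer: -7756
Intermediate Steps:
n = -8016 (n = -6*1336 = -8016)
l(M) = -260 (l(M) = 5*(-20 - 32) = 5*(-52) = -260)
n - l(-5 - 1*5) = -8016 - 1*(-260) = -8016 + 260 = -7756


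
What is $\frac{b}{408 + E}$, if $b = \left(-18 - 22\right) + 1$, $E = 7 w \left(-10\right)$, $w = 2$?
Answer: $- \frac{39}{268} \approx -0.14552$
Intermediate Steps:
$E = -140$ ($E = 7 \cdot 2 \left(-10\right) = 14 \left(-10\right) = -140$)
$b = -39$ ($b = -40 + 1 = -39$)
$\frac{b}{408 + E} = - \frac{39}{408 - 140} = - \frac{39}{268}$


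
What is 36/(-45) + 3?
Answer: 11/5 ≈ 2.2000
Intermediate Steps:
36/(-45) + 3 = -1/45*36 + 3 = -⅘ + 3 = 11/5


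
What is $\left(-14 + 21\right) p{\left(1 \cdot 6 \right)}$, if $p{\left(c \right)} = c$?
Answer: $42$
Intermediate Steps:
$\left(-14 + 21\right) p{\left(1 \cdot 6 \right)} = \left(-14 + 21\right) 1 \cdot 6 = 7 \cdot 6 = 42$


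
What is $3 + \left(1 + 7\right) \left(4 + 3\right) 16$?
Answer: $899$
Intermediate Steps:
$3 + \left(1 + 7\right) \left(4 + 3\right) 16 = 3 + 8 \cdot 7 \cdot 16 = 3 + 56 \cdot 16 = 3 + 896 = 899$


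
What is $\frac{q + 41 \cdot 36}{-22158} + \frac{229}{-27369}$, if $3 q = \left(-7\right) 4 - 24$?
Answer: $- \frac{7499405}{101073717} \approx -0.074197$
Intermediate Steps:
$q = - \frac{52}{3}$ ($q = \frac{\left(-7\right) 4 - 24}{3} = \frac{-28 - 24}{3} = \frac{1}{3} \left(-52\right) = - \frac{52}{3} \approx -17.333$)
$\frac{q + 41 \cdot 36}{-22158} + \frac{229}{-27369} = \frac{- \frac{52}{3} + 41 \cdot 36}{-22158} + \frac{229}{-27369} = \left(- \frac{52}{3} + 1476\right) \left(- \frac{1}{22158}\right) + 229 \left(- \frac{1}{27369}\right) = \frac{4376}{3} \left(- \frac{1}{22158}\right) - \frac{229}{27369} = - \frac{2188}{33237} - \frac{229}{27369} = - \frac{7499405}{101073717}$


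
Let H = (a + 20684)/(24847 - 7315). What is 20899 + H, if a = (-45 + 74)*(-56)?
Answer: 91605082/4383 ≈ 20900.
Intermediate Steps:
a = -1624 (a = 29*(-56) = -1624)
H = 4765/4383 (H = (-1624 + 20684)/(24847 - 7315) = 19060/17532 = 19060*(1/17532) = 4765/4383 ≈ 1.0872)
20899 + H = 20899 + 4765/4383 = 91605082/4383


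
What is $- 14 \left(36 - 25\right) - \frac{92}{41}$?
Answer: $- \frac{6406}{41} \approx -156.24$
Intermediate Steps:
$- 14 \left(36 - 25\right) - \frac{92}{41} = \left(-14\right) 11 - \frac{92}{41} = -154 - \frac{92}{41} = - \frac{6406}{41}$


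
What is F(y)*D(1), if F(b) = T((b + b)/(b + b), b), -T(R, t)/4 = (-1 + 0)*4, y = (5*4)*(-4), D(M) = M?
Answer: 16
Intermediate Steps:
y = -80 (y = 20*(-4) = -80)
T(R, t) = 16 (T(R, t) = -4*(-1 + 0)*4 = -(-4)*4 = -4*(-4) = 16)
F(b) = 16
F(y)*D(1) = 16*1 = 16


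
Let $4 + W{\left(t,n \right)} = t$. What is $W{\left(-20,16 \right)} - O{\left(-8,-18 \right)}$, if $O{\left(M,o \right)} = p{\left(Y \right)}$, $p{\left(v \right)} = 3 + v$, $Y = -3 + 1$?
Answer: $-25$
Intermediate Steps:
$Y = -2$
$W{\left(t,n \right)} = -4 + t$
$O{\left(M,o \right)} = 1$ ($O{\left(M,o \right)} = 3 - 2 = 1$)
$W{\left(-20,16 \right)} - O{\left(-8,-18 \right)} = \left(-4 - 20\right) - 1 = -24 - 1 = -25$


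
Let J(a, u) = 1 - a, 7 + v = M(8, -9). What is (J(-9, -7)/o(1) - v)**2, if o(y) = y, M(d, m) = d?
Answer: 81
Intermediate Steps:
v = 1 (v = -7 + 8 = 1)
(J(-9, -7)/o(1) - v)**2 = ((1 - 1*(-9))/1 - 1*1)**2 = ((1 + 9)*1 - 1)**2 = (10*1 - 1)**2 = (10 - 1)**2 = 9**2 = 81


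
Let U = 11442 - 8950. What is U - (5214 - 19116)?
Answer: 16394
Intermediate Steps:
U = 2492
U - (5214 - 19116) = 2492 - (5214 - 19116) = 2492 - 1*(-13902) = 2492 + 13902 = 16394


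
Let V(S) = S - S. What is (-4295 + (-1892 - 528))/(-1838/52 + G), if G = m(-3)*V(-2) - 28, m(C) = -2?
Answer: 174590/1647 ≈ 106.00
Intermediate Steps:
V(S) = 0
G = -28 (G = -2*0 - 28 = 0 - 28 = -28)
(-4295 + (-1892 - 528))/(-1838/52 + G) = (-4295 + (-1892 - 528))/(-1838/52 - 28) = (-4295 - 2420)/(-1838*1/52 - 28) = -6715/(-919/26 - 28) = -6715/(-1647/26) = -6715*(-26/1647) = 174590/1647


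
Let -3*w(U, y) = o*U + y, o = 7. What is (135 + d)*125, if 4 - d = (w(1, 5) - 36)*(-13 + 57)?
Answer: 237375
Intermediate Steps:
w(U, y) = -7*U/3 - y/3 (w(U, y) = -(7*U + y)/3 = -(y + 7*U)/3 = -7*U/3 - y/3)
d = 1764 (d = 4 - ((-7/3*1 - ⅓*5) - 36)*(-13 + 57) = 4 - ((-7/3 - 5/3) - 36)*44 = 4 - (-4 - 36)*44 = 4 - (-40)*44 = 4 - 1*(-1760) = 4 + 1760 = 1764)
(135 + d)*125 = (135 + 1764)*125 = 1899*125 = 237375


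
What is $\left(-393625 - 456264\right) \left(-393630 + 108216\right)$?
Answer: $242570219046$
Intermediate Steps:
$\left(-393625 - 456264\right) \left(-393630 + 108216\right) = \left(-849889\right) \left(-285414\right) = 242570219046$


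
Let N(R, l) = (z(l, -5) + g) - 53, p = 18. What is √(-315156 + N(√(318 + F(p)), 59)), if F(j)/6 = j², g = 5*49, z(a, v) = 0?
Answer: 6*I*√8749 ≈ 561.22*I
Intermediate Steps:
g = 245
F(j) = 6*j²
N(R, l) = 192 (N(R, l) = (0 + 245) - 53 = 245 - 53 = 192)
√(-315156 + N(√(318 + F(p)), 59)) = √(-315156 + 192) = √(-314964) = 6*I*√8749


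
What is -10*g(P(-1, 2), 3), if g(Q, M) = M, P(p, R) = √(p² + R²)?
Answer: -30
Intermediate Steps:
P(p, R) = √(R² + p²)
-10*g(P(-1, 2), 3) = -10*3 = -30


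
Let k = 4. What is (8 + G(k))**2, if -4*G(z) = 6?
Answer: 169/4 ≈ 42.250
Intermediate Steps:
G(z) = -3/2 (G(z) = -1/4*6 = -3/2)
(8 + G(k))**2 = (8 - 3/2)**2 = (13/2)**2 = 169/4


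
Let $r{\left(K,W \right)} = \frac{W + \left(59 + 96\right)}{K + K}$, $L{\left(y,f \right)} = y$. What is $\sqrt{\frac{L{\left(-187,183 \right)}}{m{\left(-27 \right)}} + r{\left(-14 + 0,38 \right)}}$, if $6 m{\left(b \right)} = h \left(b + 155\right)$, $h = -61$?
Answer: $\frac{i \sqrt{78756307}}{3416} \approx 2.5979 i$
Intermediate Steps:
$m{\left(b \right)} = - \frac{9455}{6} - \frac{61 b}{6}$ ($m{\left(b \right)} = \frac{\left(-61\right) \left(b + 155\right)}{6} = \frac{\left(-61\right) \left(155 + b\right)}{6} = \frac{-9455 - 61 b}{6} = - \frac{9455}{6} - \frac{61 b}{6}$)
$r{\left(K,W \right)} = \frac{155 + W}{2 K}$ ($r{\left(K,W \right)} = \frac{W + 155}{2 K} = \left(155 + W\right) \frac{1}{2 K} = \frac{155 + W}{2 K}$)
$\sqrt{\frac{L{\left(-187,183 \right)}}{m{\left(-27 \right)}} + r{\left(-14 + 0,38 \right)}} = \sqrt{- \frac{187}{- \frac{9455}{6} - - \frac{549}{2}} + \frac{155 + 38}{2 \left(-14 + 0\right)}} = \sqrt{- \frac{187}{- \frac{9455}{6} + \frac{549}{2}} + \frac{1}{2} \frac{1}{-14} \cdot 193} = \sqrt{- \frac{187}{- \frac{3904}{3}} + \frac{1}{2} \left(- \frac{1}{14}\right) 193} = \sqrt{\left(-187\right) \left(- \frac{3}{3904}\right) - \frac{193}{28}} = \sqrt{\frac{561}{3904} - \frac{193}{28}} = \sqrt{- \frac{184441}{27328}} = \frac{i \sqrt{78756307}}{3416}$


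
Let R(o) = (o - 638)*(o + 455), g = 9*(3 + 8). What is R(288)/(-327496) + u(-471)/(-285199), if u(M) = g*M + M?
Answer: 44795530775/46700765852 ≈ 0.95920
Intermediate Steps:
g = 99 (g = 9*11 = 99)
u(M) = 100*M (u(M) = 99*M + M = 100*M)
R(o) = (-638 + o)*(455 + o)
R(288)/(-327496) + u(-471)/(-285199) = (-290290 + 288**2 - 183*288)/(-327496) + (100*(-471))/(-285199) = (-290290 + 82944 - 52704)*(-1/327496) - 47100*(-1/285199) = -260050*(-1/327496) + 47100/285199 = 130025/163748 + 47100/285199 = 44795530775/46700765852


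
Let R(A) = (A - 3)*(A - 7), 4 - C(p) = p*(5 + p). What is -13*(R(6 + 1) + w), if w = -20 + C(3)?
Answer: 520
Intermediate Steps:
C(p) = 4 - p*(5 + p)
w = -40 (w = -20 + (4 - 1*3² - 5*3) = -20 + (4 - 1*9 - 15) = -20 + (4 - 9 - 15) = -20 - 20 = -40)
R(A) = (-7 + A)*(-3 + A) (R(A) = (-3 + A)*(-7 + A) = (-7 + A)*(-3 + A))
-13*(R(6 + 1) + w) = -13*((21 + (6 + 1)² - 10*(6 + 1)) - 40) = -13*((21 + 7² - 10*7) - 40) = -13*((21 + 49 - 70) - 40) = -13*(0 - 40) = -13*(-40) = 520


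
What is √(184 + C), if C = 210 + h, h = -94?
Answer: 10*√3 ≈ 17.320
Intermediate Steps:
C = 116 (C = 210 - 94 = 116)
√(184 + C) = √(184 + 116) = √300 = 10*√3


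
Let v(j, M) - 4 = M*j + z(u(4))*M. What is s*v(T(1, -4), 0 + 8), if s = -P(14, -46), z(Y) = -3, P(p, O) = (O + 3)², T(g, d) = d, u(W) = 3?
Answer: 96148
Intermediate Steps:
P(p, O) = (3 + O)²
s = -1849 (s = -(3 - 46)² = -1*(-43)² = -1*1849 = -1849)
v(j, M) = 4 - 3*M + M*j (v(j, M) = 4 + (M*j - 3*M) = 4 + (-3*M + M*j) = 4 - 3*M + M*j)
s*v(T(1, -4), 0 + 8) = -1849*(4 - 3*(0 + 8) + (0 + 8)*(-4)) = -1849*(4 - 3*8 + 8*(-4)) = -1849*(4 - 24 - 32) = -1849*(-52) = 96148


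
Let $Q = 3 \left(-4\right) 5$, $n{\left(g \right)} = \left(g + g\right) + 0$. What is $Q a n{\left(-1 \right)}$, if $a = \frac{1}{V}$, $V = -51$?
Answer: $- \frac{40}{17} \approx -2.3529$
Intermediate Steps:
$n{\left(g \right)} = 2 g$ ($n{\left(g \right)} = 2 g + 0 = 2 g$)
$Q = -60$ ($Q = \left(-12\right) 5 = -60$)
$a = - \frac{1}{51}$ ($a = \frac{1}{-51} = - \frac{1}{51} \approx -0.019608$)
$Q a n{\left(-1 \right)} = \left(-60\right) \left(- \frac{1}{51}\right) 2 \left(-1\right) = \frac{20}{17} \left(-2\right) = - \frac{40}{17}$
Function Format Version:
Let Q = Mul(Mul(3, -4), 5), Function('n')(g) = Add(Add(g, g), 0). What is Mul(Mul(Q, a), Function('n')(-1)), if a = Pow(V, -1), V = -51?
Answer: Rational(-40, 17) ≈ -2.3529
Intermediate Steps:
Function('n')(g) = Mul(2, g) (Function('n')(g) = Add(Mul(2, g), 0) = Mul(2, g))
Q = -60 (Q = Mul(-12, 5) = -60)
a = Rational(-1, 51) (a = Pow(-51, -1) = Rational(-1, 51) ≈ -0.019608)
Mul(Mul(Q, a), Function('n')(-1)) = Mul(Mul(-60, Rational(-1, 51)), Mul(2, -1)) = Mul(Rational(20, 17), -2) = Rational(-40, 17)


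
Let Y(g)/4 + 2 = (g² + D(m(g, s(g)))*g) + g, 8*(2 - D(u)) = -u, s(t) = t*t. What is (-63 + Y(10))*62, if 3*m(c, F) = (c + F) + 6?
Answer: 119474/3 ≈ 39825.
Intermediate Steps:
s(t) = t²
m(c, F) = 2 + F/3 + c/3 (m(c, F) = ((c + F) + 6)/3 = ((F + c) + 6)/3 = (6 + F + c)/3 = 2 + F/3 + c/3)
D(u) = 2 + u/8 (D(u) = 2 - (-1)*u/8 = 2 + u/8)
Y(g) = -8 + 4*g + 4*g² + 4*g*(9/4 + g/24 + g²/24) (Y(g) = -8 + 4*((g² + (2 + (2 + g²/3 + g/3)/8)*g) + g) = -8 + 4*((g² + (2 + (2 + g/3 + g²/3)/8)*g) + g) = -8 + 4*((g² + (2 + (¼ + g/24 + g²/24))*g) + g) = -8 + 4*((g² + (9/4 + g/24 + g²/24)*g) + g) = -8 + 4*((g² + g*(9/4 + g/24 + g²/24)) + g) = -8 + 4*(g + g² + g*(9/4 + g/24 + g²/24)) = -8 + (4*g + 4*g² + 4*g*(9/4 + g/24 + g²/24)) = -8 + 4*g + 4*g² + 4*g*(9/4 + g/24 + g²/24))
(-63 + Y(10))*62 = (-63 + (-8 + 13*10 + (⅙)*10³ + (25/6)*10²))*62 = (-63 + (-8 + 130 + (⅙)*1000 + (25/6)*100))*62 = (-63 + (-8 + 130 + 500/3 + 1250/3))*62 = (-63 + 2116/3)*62 = (1927/3)*62 = 119474/3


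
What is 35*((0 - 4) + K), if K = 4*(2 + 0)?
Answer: 140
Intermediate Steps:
K = 8 (K = 4*2 = 8)
35*((0 - 4) + K) = 35*((0 - 4) + 8) = 35*(-4 + 8) = 35*4 = 140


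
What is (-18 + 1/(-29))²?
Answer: 273529/841 ≈ 325.24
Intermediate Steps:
(-18 + 1/(-29))² = (-18 - 1/29)² = (-523/29)² = 273529/841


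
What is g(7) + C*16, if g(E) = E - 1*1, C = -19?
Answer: -298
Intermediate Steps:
g(E) = -1 + E (g(E) = E - 1 = -1 + E)
g(7) + C*16 = (-1 + 7) - 19*16 = 6 - 304 = -298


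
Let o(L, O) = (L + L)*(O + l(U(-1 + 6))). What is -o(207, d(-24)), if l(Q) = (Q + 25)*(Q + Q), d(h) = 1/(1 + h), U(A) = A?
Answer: -124182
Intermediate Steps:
l(Q) = 2*Q*(25 + Q) (l(Q) = (25 + Q)*(2*Q) = 2*Q*(25 + Q))
o(L, O) = 2*L*(300 + O) (o(L, O) = (L + L)*(O + 2*(-1 + 6)*(25 + (-1 + 6))) = (2*L)*(O + 2*5*(25 + 5)) = (2*L)*(O + 2*5*30) = (2*L)*(O + 300) = (2*L)*(300 + O) = 2*L*(300 + O))
-o(207, d(-24)) = -2*207*(300 + 1/(1 - 24)) = -2*207*(300 + 1/(-23)) = -2*207*(300 - 1/23) = -2*207*6899/23 = -1*124182 = -124182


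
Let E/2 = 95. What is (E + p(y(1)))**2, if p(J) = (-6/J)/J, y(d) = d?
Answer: 33856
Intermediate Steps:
E = 190 (E = 2*95 = 190)
p(J) = -6/J**2
(E + p(y(1)))**2 = (190 - 6/1**2)**2 = (190 - 6*1)**2 = (190 - 6)**2 = 184**2 = 33856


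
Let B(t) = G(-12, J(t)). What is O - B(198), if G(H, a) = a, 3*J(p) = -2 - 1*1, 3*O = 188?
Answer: 191/3 ≈ 63.667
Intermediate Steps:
O = 188/3 (O = (⅓)*188 = 188/3 ≈ 62.667)
J(p) = -1 (J(p) = (-2 - 1*1)/3 = (-2 - 1)/3 = (⅓)*(-3) = -1)
B(t) = -1
O - B(198) = 188/3 - 1*(-1) = 188/3 + 1 = 191/3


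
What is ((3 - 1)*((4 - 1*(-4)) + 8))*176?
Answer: 5632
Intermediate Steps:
((3 - 1)*((4 - 1*(-4)) + 8))*176 = (2*((4 + 4) + 8))*176 = (2*(8 + 8))*176 = (2*16)*176 = 32*176 = 5632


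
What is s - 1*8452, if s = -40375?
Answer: -48827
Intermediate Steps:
s - 1*8452 = -40375 - 1*8452 = -40375 - 8452 = -48827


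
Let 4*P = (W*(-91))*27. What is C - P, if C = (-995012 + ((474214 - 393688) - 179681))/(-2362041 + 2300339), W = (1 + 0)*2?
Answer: 38447537/30851 ≈ 1246.2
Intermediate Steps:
W = 2 (W = 1*2 = 2)
P = -2457/2 (P = ((2*(-91))*27)/4 = (-182*27)/4 = (¼)*(-4914) = -2457/2 ≈ -1228.5)
C = 1094167/61702 (C = (-995012 + (80526 - 179681))/(-61702) = (-995012 - 99155)*(-1/61702) = -1094167*(-1/61702) = 1094167/61702 ≈ 17.733)
C - P = 1094167/61702 - 1*(-2457/2) = 1094167/61702 + 2457/2 = 38447537/30851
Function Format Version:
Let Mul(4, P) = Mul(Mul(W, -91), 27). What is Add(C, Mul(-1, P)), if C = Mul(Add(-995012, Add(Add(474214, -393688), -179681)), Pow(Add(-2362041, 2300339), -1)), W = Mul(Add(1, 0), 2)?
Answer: Rational(38447537, 30851) ≈ 1246.2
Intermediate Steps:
W = 2 (W = Mul(1, 2) = 2)
P = Rational(-2457, 2) (P = Mul(Rational(1, 4), Mul(Mul(2, -91), 27)) = Mul(Rational(1, 4), Mul(-182, 27)) = Mul(Rational(1, 4), -4914) = Rational(-2457, 2) ≈ -1228.5)
C = Rational(1094167, 61702) (C = Mul(Add(-995012, Add(80526, -179681)), Pow(-61702, -1)) = Mul(Add(-995012, -99155), Rational(-1, 61702)) = Mul(-1094167, Rational(-1, 61702)) = Rational(1094167, 61702) ≈ 17.733)
Add(C, Mul(-1, P)) = Add(Rational(1094167, 61702), Mul(-1, Rational(-2457, 2))) = Add(Rational(1094167, 61702), Rational(2457, 2)) = Rational(38447537, 30851)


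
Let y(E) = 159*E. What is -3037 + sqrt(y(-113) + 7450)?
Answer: -3037 + I*sqrt(10517) ≈ -3037.0 + 102.55*I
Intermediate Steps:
-3037 + sqrt(y(-113) + 7450) = -3037 + sqrt(159*(-113) + 7450) = -3037 + sqrt(-17967 + 7450) = -3037 + sqrt(-10517) = -3037 + I*sqrt(10517)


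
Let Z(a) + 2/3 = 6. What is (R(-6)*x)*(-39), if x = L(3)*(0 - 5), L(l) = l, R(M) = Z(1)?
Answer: 3120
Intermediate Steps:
Z(a) = 16/3 (Z(a) = -⅔ + 6 = 16/3)
R(M) = 16/3
x = -15 (x = 3*(0 - 5) = 3*(-5) = -15)
(R(-6)*x)*(-39) = ((16/3)*(-15))*(-39) = -80*(-39) = 3120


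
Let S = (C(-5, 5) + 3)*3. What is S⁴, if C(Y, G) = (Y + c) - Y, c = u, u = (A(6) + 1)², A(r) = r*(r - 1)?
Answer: 69950875504896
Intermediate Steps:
A(r) = r*(-1 + r)
u = 961 (u = (6*(-1 + 6) + 1)² = (6*5 + 1)² = (30 + 1)² = 31² = 961)
c = 961
C(Y, G) = 961 (C(Y, G) = (Y + 961) - Y = (961 + Y) - Y = 961)
S = 2892 (S = (961 + 3)*3 = 964*3 = 2892)
S⁴ = 2892⁴ = 69950875504896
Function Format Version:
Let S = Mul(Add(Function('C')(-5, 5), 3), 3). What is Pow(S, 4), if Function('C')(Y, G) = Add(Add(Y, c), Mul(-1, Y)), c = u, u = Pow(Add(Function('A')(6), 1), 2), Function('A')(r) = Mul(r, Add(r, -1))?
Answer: 69950875504896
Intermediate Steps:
Function('A')(r) = Mul(r, Add(-1, r))
u = 961 (u = Pow(Add(Mul(6, Add(-1, 6)), 1), 2) = Pow(Add(Mul(6, 5), 1), 2) = Pow(Add(30, 1), 2) = Pow(31, 2) = 961)
c = 961
Function('C')(Y, G) = 961 (Function('C')(Y, G) = Add(Add(Y, 961), Mul(-1, Y)) = Add(Add(961, Y), Mul(-1, Y)) = 961)
S = 2892 (S = Mul(Add(961, 3), 3) = Mul(964, 3) = 2892)
Pow(S, 4) = Pow(2892, 4) = 69950875504896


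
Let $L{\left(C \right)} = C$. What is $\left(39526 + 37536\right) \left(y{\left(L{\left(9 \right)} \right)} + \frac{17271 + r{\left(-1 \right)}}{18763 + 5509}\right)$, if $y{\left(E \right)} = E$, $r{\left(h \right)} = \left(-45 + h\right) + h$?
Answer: $\frac{1135084729}{1517} \approx 7.4824 \cdot 10^{5}$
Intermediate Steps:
$r{\left(h \right)} = -45 + 2 h$
$\left(39526 + 37536\right) \left(y{\left(L{\left(9 \right)} \right)} + \frac{17271 + r{\left(-1 \right)}}{18763 + 5509}\right) = \left(39526 + 37536\right) \left(9 + \frac{17271 + \left(-45 + 2 \left(-1\right)\right)}{18763 + 5509}\right) = 77062 \left(9 + \frac{17271 - 47}{24272}\right) = 77062 \left(9 + \left(17271 - 47\right) \frac{1}{24272}\right) = 77062 \left(9 + 17224 \cdot \frac{1}{24272}\right) = 77062 \left(9 + \frac{2153}{3034}\right) = 77062 \cdot \frac{29459}{3034} = \frac{1135084729}{1517}$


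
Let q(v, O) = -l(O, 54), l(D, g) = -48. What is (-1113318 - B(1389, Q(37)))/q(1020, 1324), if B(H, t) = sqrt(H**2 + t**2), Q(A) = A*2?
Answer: -185553/8 - sqrt(1934797)/48 ≈ -23223.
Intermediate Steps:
Q(A) = 2*A
q(v, O) = 48 (q(v, O) = -1*(-48) = 48)
(-1113318 - B(1389, Q(37)))/q(1020, 1324) = (-1113318 - sqrt(1389**2 + (2*37)**2))/48 = (-1113318 - sqrt(1929321 + 74**2))*(1/48) = (-1113318 - sqrt(1929321 + 5476))*(1/48) = (-1113318 - sqrt(1934797))*(1/48) = -185553/8 - sqrt(1934797)/48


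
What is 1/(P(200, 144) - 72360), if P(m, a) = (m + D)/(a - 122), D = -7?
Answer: -22/1591727 ≈ -1.3821e-5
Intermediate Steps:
P(m, a) = (-7 + m)/(-122 + a) (P(m, a) = (m - 7)/(a - 122) = (-7 + m)/(-122 + a))
1/(P(200, 144) - 72360) = 1/((-7 + 200)/(-122 + 144) - 72360) = 1/(193/22 - 72360) = 1/(-1591727/22) = -22/1591727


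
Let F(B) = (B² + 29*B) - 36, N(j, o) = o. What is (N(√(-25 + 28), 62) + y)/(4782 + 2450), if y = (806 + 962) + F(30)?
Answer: 891/1808 ≈ 0.49281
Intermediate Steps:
F(B) = -36 + B² + 29*B
y = 3502 (y = (806 + 962) + (-36 + 30² + 29*30) = 1768 + (-36 + 900 + 870) = 1768 + 1734 = 3502)
(N(√(-25 + 28), 62) + y)/(4782 + 2450) = (62 + 3502)/(4782 + 2450) = 3564/7232 = 3564*(1/7232) = 891/1808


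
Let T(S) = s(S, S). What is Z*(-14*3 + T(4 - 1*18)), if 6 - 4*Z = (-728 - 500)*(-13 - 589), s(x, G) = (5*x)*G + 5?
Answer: -348556375/2 ≈ -1.7428e+8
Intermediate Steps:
s(x, G) = 5 + 5*G*x (s(x, G) = 5*G*x + 5 = 5 + 5*G*x)
T(S) = 5 + 5*S² (T(S) = 5 + 5*S*S = 5 + 5*S²)
Z = -369625/2 (Z = 3/2 - (-728 - 500)*(-13 - 589)/4 = 3/2 - (-307)*(-602) = 3/2 - ¼*739256 = 3/2 - 184814 = -369625/2 ≈ -1.8481e+5)
Z*(-14*3 + T(4 - 1*18)) = -369625*(-14*3 + (5 + 5*(4 - 1*18)²))/2 = -369625*(-42 + (5 + 5*(4 - 18)²))/2 = -369625*(-42 + (5 + 5*(-14)²))/2 = -369625*(-42 + (5 + 5*196))/2 = -369625*(-42 + (5 + 980))/2 = -369625*(-42 + 985)/2 = -369625/2*943 = -348556375/2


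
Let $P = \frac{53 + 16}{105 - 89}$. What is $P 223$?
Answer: $\frac{15387}{16} \approx 961.69$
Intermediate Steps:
$P = \frac{69}{16} \approx 4.3125$
$P 223 = \frac{69}{16} \cdot 223 = \frac{15387}{16}$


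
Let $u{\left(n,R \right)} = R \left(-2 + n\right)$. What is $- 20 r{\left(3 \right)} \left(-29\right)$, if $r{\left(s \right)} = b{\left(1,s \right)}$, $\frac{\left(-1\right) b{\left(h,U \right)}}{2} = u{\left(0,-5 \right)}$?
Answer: $-11600$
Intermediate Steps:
$b{\left(h,U \right)} = -20$ ($b{\left(h,U \right)} = - 2 \left(- 5 \left(-2 + 0\right)\right) = - 2 \left(\left(-5\right) \left(-2\right)\right) = \left(-2\right) 10 = -20$)
$r{\left(s \right)} = -20$
$- 20 r{\left(3 \right)} \left(-29\right) = \left(-20\right) \left(-20\right) \left(-29\right) = 400 \left(-29\right) = -11600$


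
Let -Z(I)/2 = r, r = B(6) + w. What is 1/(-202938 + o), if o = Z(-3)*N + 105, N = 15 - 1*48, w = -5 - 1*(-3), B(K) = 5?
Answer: -1/202635 ≈ -4.9350e-6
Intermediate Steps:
w = -2 (w = -5 + 3 = -2)
N = -33 (N = 15 - 48 = -33)
r = 3 (r = 5 - 2 = 3)
Z(I) = -6 (Z(I) = -2*3 = -6)
o = 303 (o = -6*(-33) + 105 = 198 + 105 = 303)
1/(-202938 + o) = 1/(-202938 + 303) = 1/(-202635) = -1/202635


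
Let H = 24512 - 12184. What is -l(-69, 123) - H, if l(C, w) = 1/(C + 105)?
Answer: -443809/36 ≈ -12328.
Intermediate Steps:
l(C, w) = 1/(105 + C)
H = 12328
-l(-69, 123) - H = -1/(105 - 69) - 1*12328 = -1/36 - 12328 = -443809/36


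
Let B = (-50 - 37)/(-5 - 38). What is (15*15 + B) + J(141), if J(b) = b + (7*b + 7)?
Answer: 58567/43 ≈ 1362.0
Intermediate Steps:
B = 87/43 (B = -87/(-43) = -87*(-1/43) = 87/43 ≈ 2.0233)
J(b) = 7 + 8*b (J(b) = b + (7 + 7*b) = 7 + 8*b)
(15*15 + B) + J(141) = (15*15 + 87/43) + (7 + 8*141) = (225 + 87/43) + (7 + 1128) = 9762/43 + 1135 = 58567/43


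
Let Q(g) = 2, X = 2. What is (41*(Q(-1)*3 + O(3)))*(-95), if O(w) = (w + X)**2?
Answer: -120745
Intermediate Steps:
O(w) = (2 + w)**2 (O(w) = (w + 2)**2 = (2 + w)**2)
(41*(Q(-1)*3 + O(3)))*(-95) = (41*(2*3 + (2 + 3)**2))*(-95) = (41*(6 + 5**2))*(-95) = (41*(6 + 25))*(-95) = (41*31)*(-95) = 1271*(-95) = -120745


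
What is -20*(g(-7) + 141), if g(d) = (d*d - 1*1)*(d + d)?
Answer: 10620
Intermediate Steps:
g(d) = 2*d*(-1 + d**2) (g(d) = (d**2 - 1)*(2*d) = (-1 + d**2)*(2*d) = 2*d*(-1 + d**2))
-20*(g(-7) + 141) = -20*(2*(-7)*(-1 + (-7)**2) + 141) = -20*(2*(-7)*(-1 + 49) + 141) = -20*(2*(-7)*48 + 141) = -20*(-672 + 141) = -20*(-531) = 10620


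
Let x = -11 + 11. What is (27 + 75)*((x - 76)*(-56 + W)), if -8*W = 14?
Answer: 447678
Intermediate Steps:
x = 0
W = -7/4 (W = -⅛*14 = -7/4 ≈ -1.7500)
(27 + 75)*((x - 76)*(-56 + W)) = (27 + 75)*((0 - 76)*(-56 - 7/4)) = 102*(-76*(-231/4)) = 102*4389 = 447678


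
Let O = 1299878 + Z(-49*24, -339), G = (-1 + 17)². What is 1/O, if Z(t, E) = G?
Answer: 1/1300134 ≈ 7.6915e-7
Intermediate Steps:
G = 256 (G = 16² = 256)
Z(t, E) = 256
O = 1300134 (O = 1299878 + 256 = 1300134)
1/O = 1/1300134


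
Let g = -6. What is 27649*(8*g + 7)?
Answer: -1133609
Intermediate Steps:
27649*(8*g + 7) = 27649*(8*(-6) + 7) = 27649*(-48 + 7) = 27649*(-41) = -1133609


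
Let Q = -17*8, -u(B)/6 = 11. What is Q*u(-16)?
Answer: 8976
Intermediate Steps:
u(B) = -66 (u(B) = -6*11 = -66)
Q = -136
Q*u(-16) = -136*(-66) = 8976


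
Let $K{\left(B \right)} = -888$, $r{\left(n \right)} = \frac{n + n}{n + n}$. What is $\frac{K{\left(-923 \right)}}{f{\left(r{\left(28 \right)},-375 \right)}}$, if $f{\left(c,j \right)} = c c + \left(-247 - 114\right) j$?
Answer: $- \frac{111}{16922} \approx -0.0065595$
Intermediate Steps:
$r{\left(n \right)} = 1$ ($r{\left(n \right)} = \frac{2 n}{2 n} = 2 n \frac{1}{2 n} = 1$)
$f{\left(c,j \right)} = c^{2} - 361 j$
$\frac{K{\left(-923 \right)}}{f{\left(r{\left(28 \right)},-375 \right)}} = - \frac{888}{1^{2} - -135375} = - \frac{888}{1 + 135375} = - \frac{888}{135376} = \left(-888\right) \frac{1}{135376} = - \frac{111}{16922}$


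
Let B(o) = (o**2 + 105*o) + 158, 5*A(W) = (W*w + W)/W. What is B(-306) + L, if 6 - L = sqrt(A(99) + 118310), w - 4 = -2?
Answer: 61670 - sqrt(2957765)/5 ≈ 61326.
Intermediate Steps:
w = 2 (w = 4 - 2 = 2)
A(W) = 3/5 (A(W) = ((W*2 + W)/W)/5 = ((2*W + W)/W)/5 = ((3*W)/W)/5 = (1/5)*3 = 3/5)
B(o) = 158 + o**2 + 105*o
L = 6 - sqrt(2957765)/5 (L = 6 - sqrt(3/5 + 118310) = 6 - sqrt(591553/5) = 6 - sqrt(2957765)/5 ≈ -337.96)
B(-306) + L = (158 + (-306)**2 + 105*(-306)) + (6 - sqrt(2957765)/5) = (158 + 93636 - 32130) + (6 - sqrt(2957765)/5) = 61664 + (6 - sqrt(2957765)/5) = 61670 - sqrt(2957765)/5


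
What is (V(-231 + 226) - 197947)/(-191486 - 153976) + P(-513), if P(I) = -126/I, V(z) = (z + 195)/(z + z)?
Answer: 8695/10621 ≈ 0.81866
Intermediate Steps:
V(z) = (195 + z)/(2*z) (V(z) = (195 + z)/((2*z)) = (195 + z)*(1/(2*z)) = (195 + z)/(2*z))
(V(-231 + 226) - 197947)/(-191486 - 153976) + P(-513) = ((195 + (-231 + 226))/(2*(-231 + 226)) - 197947)/(-191486 - 153976) - 126/(-513) = ((½)*(195 - 5)/(-5) - 197947)/(-345462) - 126*(-1/513) = ((½)*(-⅕)*190 - 197947)*(-1/345462) + 14/57 = (-19 - 197947)*(-1/345462) + 14/57 = -197966*(-1/345462) + 14/57 = 961/1677 + 14/57 = 8695/10621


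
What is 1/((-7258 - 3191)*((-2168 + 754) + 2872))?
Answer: -1/15234642 ≈ -6.5640e-8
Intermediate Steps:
1/((-7258 - 3191)*((-2168 + 754) + 2872)) = 1/((-10449)*(-1414 + 2872)) = -1/10449/1458 = -1/10449*1/1458 = -1/15234642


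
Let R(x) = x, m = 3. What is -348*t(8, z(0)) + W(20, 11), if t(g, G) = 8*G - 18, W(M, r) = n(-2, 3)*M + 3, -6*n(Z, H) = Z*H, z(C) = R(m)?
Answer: -2065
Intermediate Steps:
z(C) = 3
n(Z, H) = -H*Z/6 (n(Z, H) = -Z*H/6 = -H*Z/6)
W(M, r) = 3 + M (W(M, r) = (-1/6*3*(-2))*M + 3 = 1*M + 3 = M + 3 = 3 + M)
t(g, G) = -18 + 8*G
-348*t(8, z(0)) + W(20, 11) = -348*(-18 + 8*3) + (3 + 20) = -348*(-18 + 24) + 23 = -348*6 + 23 = -2088 + 23 = -2065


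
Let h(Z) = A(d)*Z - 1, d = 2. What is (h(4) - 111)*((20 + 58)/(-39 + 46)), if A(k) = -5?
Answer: -10296/7 ≈ -1470.9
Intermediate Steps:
h(Z) = -1 - 5*Z (h(Z) = -5*Z - 1 = -1 - 5*Z)
(h(4) - 111)*((20 + 58)/(-39 + 46)) = ((-1 - 5*4) - 111)*((20 + 58)/(-39 + 46)) = ((-1 - 20) - 111)*(78/7) = (-21 - 111)*(78*(⅐)) = -132*78/7 = -10296/7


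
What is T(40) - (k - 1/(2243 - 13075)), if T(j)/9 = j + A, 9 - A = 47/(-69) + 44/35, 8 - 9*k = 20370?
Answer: 211753655891/78477840 ≈ 2698.3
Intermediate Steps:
k = -20362/9 (k = 8/9 - 1/9*20370 = 8/9 - 6790/3 = -20362/9 ≈ -2262.4)
A = 20344/2415 (A = 9 - (47/(-69) + 44/35) = 9 - (47*(-1/69) + 44*(1/35)) = 9 - (-47/69 + 44/35) = 9 - 1*1391/2415 = 9 - 1391/2415 = 20344/2415 ≈ 8.4240)
T(j) = 61032/805 + 9*j (T(j) = 9*(j + 20344/2415) = 9*(20344/2415 + j) = 61032/805 + 9*j)
T(40) - (k - 1/(2243 - 13075)) = (61032/805 + 9*40) - (-20362/9 - 1/(2243 - 13075)) = (61032/805 + 360) - (-20362/9 - 1/(-10832)) = 350832/805 - (-20362/9 - 1*(-1/10832)) = 350832/805 - (-20362/9 + 1/10832) = 350832/805 - 1*(-220561175/97488) = 350832/805 + 220561175/97488 = 211753655891/78477840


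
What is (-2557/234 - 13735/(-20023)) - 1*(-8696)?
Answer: 40696097051/4685382 ≈ 8685.8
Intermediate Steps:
(-2557/234 - 13735/(-20023)) - 1*(-8696) = (-2557*1/234 - 13735*(-1/20023)) + 8696 = (-2557/234 + 13735/20023) + 8696 = -47984821/4685382 + 8696 = 40696097051/4685382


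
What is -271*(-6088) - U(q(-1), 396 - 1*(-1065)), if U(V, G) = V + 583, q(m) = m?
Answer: 1649266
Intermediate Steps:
U(V, G) = 583 + V
-271*(-6088) - U(q(-1), 396 - 1*(-1065)) = -271*(-6088) - (583 - 1) = 1649848 - 1*582 = 1649848 - 582 = 1649266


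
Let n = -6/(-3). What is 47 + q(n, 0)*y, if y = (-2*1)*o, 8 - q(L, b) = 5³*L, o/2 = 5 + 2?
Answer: 6823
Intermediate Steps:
n = 2 (n = -6*(-⅓) = 2)
o = 14 (o = 2*(5 + 2) = 2*7 = 14)
q(L, b) = 8 - 125*L (q(L, b) = 8 - 5³*L = 8 - 125*L)
y = -28 (y = -2*1*14 = -2*14 = -28)
47 + q(n, 0)*y = 47 + (8 - 125*2)*(-28) = 47 + (8 - 250)*(-28) = 47 - 242*(-28) = 47 + 6776 = 6823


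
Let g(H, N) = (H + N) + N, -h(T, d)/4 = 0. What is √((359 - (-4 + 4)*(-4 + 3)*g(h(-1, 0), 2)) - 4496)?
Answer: I*√4137 ≈ 64.319*I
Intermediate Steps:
h(T, d) = 0 (h(T, d) = -4*0 = 0)
g(H, N) = H + 2*N
√((359 - (-4 + 4)*(-4 + 3)*g(h(-1, 0), 2)) - 4496) = √((359 - (-4 + 4)*(-4 + 3)*(0 + 2*2)) - 4496) = √((359 - 0*(-1)*(0 + 4)) - 4496) = √((359 - 0*4) - 4496) = √((359 - 1*0) - 4496) = √((359 + 0) - 4496) = √(359 - 4496) = √(-4137) = I*√4137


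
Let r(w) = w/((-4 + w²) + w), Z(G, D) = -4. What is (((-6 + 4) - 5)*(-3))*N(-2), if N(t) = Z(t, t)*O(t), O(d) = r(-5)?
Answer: 105/4 ≈ 26.250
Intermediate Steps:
r(w) = w/(-4 + w + w²)
O(d) = -5/16 (O(d) = -5/(-4 - 5 + (-5)²) = -5/(-4 - 5 + 25) = -5/16)
N(t) = 5/4 (N(t) = -4*(-5/16) = 5/4)
(((-6 + 4) - 5)*(-3))*N(-2) = (((-6 + 4) - 5)*(-3))*(5/4) = ((-2 - 5)*(-3))*(5/4) = -7*(-3)*(5/4) = 21*(5/4) = 105/4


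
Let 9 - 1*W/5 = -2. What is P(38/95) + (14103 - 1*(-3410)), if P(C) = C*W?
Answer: 17535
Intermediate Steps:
W = 55 (W = 45 - 5*(-2) = 45 + 10 = 55)
P(C) = 55*C (P(C) = C*55 = 55*C)
P(38/95) + (14103 - 1*(-3410)) = 55*(38/95) + (14103 - 1*(-3410)) = 55*(38*(1/95)) + (14103 + 3410) = 55*(⅖) + 17513 = 22 + 17513 = 17535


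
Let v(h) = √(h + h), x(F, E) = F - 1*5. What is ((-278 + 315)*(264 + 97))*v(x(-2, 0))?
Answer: 13357*I*√14 ≈ 49977.0*I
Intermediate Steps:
x(F, E) = -5 + F (x(F, E) = F - 5 = -5 + F)
v(h) = √2*√h (v(h) = √(2*h) = √2*√h)
((-278 + 315)*(264 + 97))*v(x(-2, 0)) = ((-278 + 315)*(264 + 97))*(√2*√(-5 - 2)) = (37*361)*(√2*√(-7)) = 13357*(√2*(I*√7)) = 13357*(I*√14) = 13357*I*√14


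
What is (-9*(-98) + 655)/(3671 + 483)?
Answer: 1537/4154 ≈ 0.37000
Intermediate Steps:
(-9*(-98) + 655)/(3671 + 483) = (882 + 655)/4154 = 1537*(1/4154) = 1537/4154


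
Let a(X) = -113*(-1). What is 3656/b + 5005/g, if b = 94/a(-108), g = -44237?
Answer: 9137536433/2079139 ≈ 4394.9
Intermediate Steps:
a(X) = 113
b = 94/113 ≈ 0.83186
3656/b + 5005/g = 3656/(94/113) + 5005/(-44237) = 3656*(113/94) + 5005*(-1/44237) = 206564/47 - 5005/44237 = 9137536433/2079139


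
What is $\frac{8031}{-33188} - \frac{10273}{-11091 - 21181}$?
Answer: $\frac{20440973}{267760784} \approx 0.07634$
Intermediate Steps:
$\frac{8031}{-33188} - \frac{10273}{-11091 - 21181} = 8031 \left(- \frac{1}{33188}\right) - \frac{10273}{-32272} = - \frac{8031}{33188} - - \frac{10273}{32272} = - \frac{8031}{33188} + \frac{10273}{32272} = \frac{20440973}{267760784}$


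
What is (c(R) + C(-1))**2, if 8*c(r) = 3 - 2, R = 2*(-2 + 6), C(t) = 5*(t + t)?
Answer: 6241/64 ≈ 97.516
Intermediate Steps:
C(t) = 10*t (C(t) = 5*(2*t) = 10*t)
R = 8 (R = 2*4 = 8)
c(r) = 1/8 (c(r) = (3 - 2)/8 = (1/8)*1 = 1/8)
(c(R) + C(-1))**2 = (1/8 + 10*(-1))**2 = (1/8 - 10)**2 = (-79/8)**2 = 6241/64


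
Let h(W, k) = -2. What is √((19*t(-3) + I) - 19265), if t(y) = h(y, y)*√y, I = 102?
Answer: √(-19163 - 38*I*√3) ≈ 0.238 - 138.43*I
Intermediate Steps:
t(y) = -2*√y
√((19*t(-3) + I) - 19265) = √((19*(-2*I*√3) + 102) - 19265) = √((-38*I*√3 + 102) - 19265) = √((102 - 38*I*√3) - 19265) = √(-19163 - 38*I*√3)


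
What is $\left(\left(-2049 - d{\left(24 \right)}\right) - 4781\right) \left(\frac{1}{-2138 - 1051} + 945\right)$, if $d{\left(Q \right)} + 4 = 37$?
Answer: $- \frac{20682364252}{3189} \approx -6.4855 \cdot 10^{6}$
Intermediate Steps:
$d{\left(Q \right)} = 33$ ($d{\left(Q \right)} = -4 + 37 = 33$)
$\left(\left(-2049 - d{\left(24 \right)}\right) - 4781\right) \left(\frac{1}{-2138 - 1051} + 945\right) = \left(\left(-2049 - 33\right) - 4781\right) \left(\frac{1}{-2138 - 1051} + 945\right) = \left(\left(-2049 - 33\right) - 4781\right) \left(\frac{1}{-3189} + 945\right) = \left(-2082 - 4781\right) \left(- \frac{1}{3189} + 945\right) = \left(-6863\right) \frac{3013604}{3189} = - \frac{20682364252}{3189}$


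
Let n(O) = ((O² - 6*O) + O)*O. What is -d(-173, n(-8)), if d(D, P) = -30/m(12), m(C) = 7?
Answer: 30/7 ≈ 4.2857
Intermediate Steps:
n(O) = O*(O² - 5*O) (n(O) = (O² - 5*O)*O = O*(O² - 5*O))
d(D, P) = -30/7
-d(-173, n(-8)) = -1*(-30/7) = 30/7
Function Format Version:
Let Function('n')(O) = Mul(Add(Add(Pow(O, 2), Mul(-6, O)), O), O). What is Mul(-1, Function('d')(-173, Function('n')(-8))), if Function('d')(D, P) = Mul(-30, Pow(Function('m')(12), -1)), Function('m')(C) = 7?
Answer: Rational(30, 7) ≈ 4.2857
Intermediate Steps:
Function('n')(O) = Mul(O, Add(Pow(O, 2), Mul(-5, O))) (Function('n')(O) = Mul(Add(Pow(O, 2), Mul(-5, O)), O) = Mul(O, Add(Pow(O, 2), Mul(-5, O))))
Function('d')(D, P) = Rational(-30, 7) (Function('d')(D, P) = Mul(-30, Pow(7, -1)) = Mul(-30, Rational(1, 7)) = Rational(-30, 7))
Mul(-1, Function('d')(-173, Function('n')(-8))) = Mul(-1, Rational(-30, 7)) = Rational(30, 7)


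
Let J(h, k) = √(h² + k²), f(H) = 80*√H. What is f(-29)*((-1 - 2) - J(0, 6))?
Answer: -720*I*√29 ≈ -3877.3*I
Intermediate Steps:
f(-29)*((-1 - 2) - J(0, 6)) = (80*√(-29))*((-1 - 2) - √(0² + 6²)) = (80*(I*√29))*(-3 - √(0 + 36)) = (80*I*√29)*(-3 - √36) = (80*I*√29)*(-3 - 1*6) = (80*I*√29)*(-3 - 6) = (80*I*√29)*(-9) = -720*I*√29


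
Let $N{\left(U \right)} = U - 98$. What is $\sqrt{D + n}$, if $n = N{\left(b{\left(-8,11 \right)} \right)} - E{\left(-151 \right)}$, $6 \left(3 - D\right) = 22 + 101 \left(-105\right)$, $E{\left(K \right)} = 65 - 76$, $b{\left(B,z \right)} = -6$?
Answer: $\frac{11 \sqrt{498}}{6} \approx 40.913$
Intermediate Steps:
$N{\left(U \right)} = -98 + U$
$E{\left(K \right)} = -11$ ($E{\left(K \right)} = 65 - 76 = -11$)
$D = \frac{10601}{6}$ ($D = 3 - \frac{22 + 101 \left(-105\right)}{6} = 3 - \frac{22 - 10605}{6} = 3 - - \frac{10583}{6} = 3 + \frac{10583}{6} = \frac{10601}{6} \approx 1766.8$)
$n = -93$ ($n = \left(-98 - 6\right) - -11 = -104 + 11 = -93$)
$\sqrt{D + n} = \sqrt{\frac{10601}{6} - 93} = \sqrt{\frac{10043}{6}} = \frac{11 \sqrt{498}}{6}$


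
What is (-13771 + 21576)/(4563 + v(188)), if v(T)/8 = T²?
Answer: 223/8209 ≈ 0.027165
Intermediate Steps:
v(T) = 8*T²
(-13771 + 21576)/(4563 + v(188)) = (-13771 + 21576)/(4563 + 8*188²) = 7805/(4563 + 8*35344) = 7805/(4563 + 282752) = 7805/287315 = 7805*(1/287315) = 223/8209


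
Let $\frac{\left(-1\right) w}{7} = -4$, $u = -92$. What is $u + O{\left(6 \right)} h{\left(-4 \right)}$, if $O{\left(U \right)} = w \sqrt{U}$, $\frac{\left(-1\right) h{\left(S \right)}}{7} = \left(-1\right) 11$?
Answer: $-92 + 2156 \sqrt{6} \approx 5189.1$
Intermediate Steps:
$w = 28$ ($w = \left(-7\right) \left(-4\right) = 28$)
$h{\left(S \right)} = 77$ ($h{\left(S \right)} = - 7 \left(\left(-1\right) 11\right) = \left(-7\right) \left(-11\right) = 77$)
$O{\left(U \right)} = 28 \sqrt{U}$
$u + O{\left(6 \right)} h{\left(-4 \right)} = -92 + 28 \sqrt{6} \cdot 77 = -92 + 2156 \sqrt{6}$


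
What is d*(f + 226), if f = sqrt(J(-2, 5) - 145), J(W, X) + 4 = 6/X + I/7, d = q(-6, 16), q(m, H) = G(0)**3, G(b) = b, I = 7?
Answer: 0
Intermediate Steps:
q(m, H) = 0 (q(m, H) = 0**3 = 0)
d = 0
J(W, X) = -3 + 6/X (J(W, X) = -4 + (6/X + 7/7) = -4 + (6/X + 7*(1/7)) = -4 + (6/X + 1) = -4 + (1 + 6/X) = -3 + 6/X)
f = I*sqrt(3670)/5 (f = sqrt((-3 + 6/5) - 145) = sqrt(-9/5 - 145) = sqrt(-734/5) = I*sqrt(3670)/5 ≈ 12.116*I)
d*(f + 226) = 0*(I*sqrt(3670)/5 + 226) = 0*(226 + I*sqrt(3670)/5) = 0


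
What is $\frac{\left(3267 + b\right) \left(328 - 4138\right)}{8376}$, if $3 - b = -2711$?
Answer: $- \frac{3797935}{1396} \approx -2720.6$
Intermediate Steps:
$b = 2714$ ($b = 3 - -2711 = 3 + 2711 = 2714$)
$\frac{\left(3267 + b\right) \left(328 - 4138\right)}{8376} = \frac{\left(3267 + 2714\right) \left(328 - 4138\right)}{8376} = 5981 \left(-3810\right) \frac{1}{8376} = \left(-22787610\right) \frac{1}{8376} = - \frac{3797935}{1396}$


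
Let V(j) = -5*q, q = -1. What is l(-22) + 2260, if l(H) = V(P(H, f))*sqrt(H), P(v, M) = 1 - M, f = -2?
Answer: 2260 + 5*I*sqrt(22) ≈ 2260.0 + 23.452*I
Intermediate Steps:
V(j) = 5 (V(j) = -5*(-1) = 5)
l(H) = 5*sqrt(H)
l(-22) + 2260 = 5*sqrt(-22) + 2260 = 5*(I*sqrt(22)) + 2260 = 5*I*sqrt(22) + 2260 = 2260 + 5*I*sqrt(22)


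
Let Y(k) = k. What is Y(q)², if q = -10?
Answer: 100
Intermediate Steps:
Y(q)² = (-10)² = 100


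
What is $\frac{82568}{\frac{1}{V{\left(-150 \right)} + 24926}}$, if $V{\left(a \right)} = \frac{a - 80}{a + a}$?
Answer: $\frac{30872299052}{15} \approx 2.0582 \cdot 10^{9}$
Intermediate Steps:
$V{\left(a \right)} = \frac{-80 + a}{2 a}$
$\frac{82568}{\frac{1}{V{\left(-150 \right)} + 24926}} = \frac{82568}{\frac{1}{\frac{-80 - 150}{2 \left(-150\right)} + 24926}} = \frac{82568}{\frac{1}{\frac{1}{2} \left(- \frac{1}{150}\right) \left(-230\right) + 24926}} = \frac{82568}{\frac{1}{\frac{23}{30} + 24926}} = \frac{82568}{\frac{1}{\frac{747803}{30}}} = \frac{82568}{\frac{30}{747803}} = 82568 \cdot \frac{747803}{30} = \frac{30872299052}{15}$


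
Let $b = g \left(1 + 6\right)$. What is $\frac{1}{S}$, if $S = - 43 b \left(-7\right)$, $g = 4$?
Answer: $\frac{1}{8428} \approx 0.00011865$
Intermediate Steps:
$b = 28$ ($b = 4 \left(1 + 6\right) = 4 \cdot 7 = 28$)
$S = 8428$ ($S = \left(-43\right) 28 \left(-7\right) = \left(-1204\right) \left(-7\right) = 8428$)
$\frac{1}{S} = \frac{1}{8428}$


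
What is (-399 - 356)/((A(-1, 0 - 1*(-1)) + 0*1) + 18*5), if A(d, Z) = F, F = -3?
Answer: -755/87 ≈ -8.6782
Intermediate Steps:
A(d, Z) = -3
(-399 - 356)/((A(-1, 0 - 1*(-1)) + 0*1) + 18*5) = (-399 - 356)/((-3 + 0*1) + 18*5) = -755/((-3 + 0) + 90) = -755/(-3 + 90) = -755/87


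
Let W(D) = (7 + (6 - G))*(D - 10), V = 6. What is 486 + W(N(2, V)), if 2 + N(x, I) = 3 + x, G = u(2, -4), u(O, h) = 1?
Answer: 402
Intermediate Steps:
G = 1
N(x, I) = 1 + x (N(x, I) = -2 + (3 + x) = 1 + x)
W(D) = -120 + 12*D (W(D) = (7 + (6 - 1*1))*(D - 10) = (7 + (6 - 1))*(-10 + D) = (7 + 5)*(-10 + D) = 12*(-10 + D) = -120 + 12*D)
486 + W(N(2, V)) = 486 + (-120 + 12*(1 + 2)) = 486 + (-120 + 12*3) = 486 + (-120 + 36) = 486 - 84 = 402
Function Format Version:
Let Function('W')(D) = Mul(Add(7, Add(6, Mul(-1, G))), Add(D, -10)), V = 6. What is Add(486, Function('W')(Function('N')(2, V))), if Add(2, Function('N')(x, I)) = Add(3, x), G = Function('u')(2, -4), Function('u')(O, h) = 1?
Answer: 402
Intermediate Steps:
G = 1
Function('N')(x, I) = Add(1, x) (Function('N')(x, I) = Add(-2, Add(3, x)) = Add(1, x))
Function('W')(D) = Add(-120, Mul(12, D)) (Function('W')(D) = Mul(Add(7, Add(6, Mul(-1, 1))), Add(D, -10)) = Mul(Add(7, Add(6, -1)), Add(-10, D)) = Mul(Add(7, 5), Add(-10, D)) = Mul(12, Add(-10, D)) = Add(-120, Mul(12, D)))
Add(486, Function('W')(Function('N')(2, V))) = Add(486, Add(-120, Mul(12, Add(1, 2)))) = Add(486, Add(-120, Mul(12, 3))) = Add(486, Add(-120, 36)) = Add(486, -84) = 402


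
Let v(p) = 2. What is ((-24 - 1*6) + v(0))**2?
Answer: 784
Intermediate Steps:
((-24 - 1*6) + v(0))**2 = ((-24 - 1*6) + 2)**2 = ((-24 - 6) + 2)**2 = (-30 + 2)**2 = (-28)**2 = 784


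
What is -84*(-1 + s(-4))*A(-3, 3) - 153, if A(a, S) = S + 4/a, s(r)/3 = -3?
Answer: 1247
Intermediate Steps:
s(r) = -9 (s(r) = 3*(-3) = -9)
-84*(-1 + s(-4))*A(-3, 3) - 153 = -84*(-1 - 9)*(3 + 4/(-3)) - 153 = -(-840)*(3 + 4*(-⅓)) - 153 = -(-840)*(3 - 4/3) - 153 = -(-840)*5/3 - 153 = -84*(-50/3) - 153 = 1400 - 153 = 1247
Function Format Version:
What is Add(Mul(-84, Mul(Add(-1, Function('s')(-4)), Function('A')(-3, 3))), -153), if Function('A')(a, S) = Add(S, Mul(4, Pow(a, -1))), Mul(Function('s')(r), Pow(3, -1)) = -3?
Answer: 1247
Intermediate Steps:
Function('s')(r) = -9 (Function('s')(r) = Mul(3, -3) = -9)
Add(Mul(-84, Mul(Add(-1, Function('s')(-4)), Function('A')(-3, 3))), -153) = Add(Mul(-84, Mul(Add(-1, -9), Add(3, Mul(4, Pow(-3, -1))))), -153) = Add(Mul(-84, Mul(-10, Add(3, Mul(4, Rational(-1, 3))))), -153) = Add(Mul(-84, Mul(-10, Add(3, Rational(-4, 3)))), -153) = Add(Mul(-84, Mul(-10, Rational(5, 3))), -153) = Add(Mul(-84, Rational(-50, 3)), -153) = Add(1400, -153) = 1247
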